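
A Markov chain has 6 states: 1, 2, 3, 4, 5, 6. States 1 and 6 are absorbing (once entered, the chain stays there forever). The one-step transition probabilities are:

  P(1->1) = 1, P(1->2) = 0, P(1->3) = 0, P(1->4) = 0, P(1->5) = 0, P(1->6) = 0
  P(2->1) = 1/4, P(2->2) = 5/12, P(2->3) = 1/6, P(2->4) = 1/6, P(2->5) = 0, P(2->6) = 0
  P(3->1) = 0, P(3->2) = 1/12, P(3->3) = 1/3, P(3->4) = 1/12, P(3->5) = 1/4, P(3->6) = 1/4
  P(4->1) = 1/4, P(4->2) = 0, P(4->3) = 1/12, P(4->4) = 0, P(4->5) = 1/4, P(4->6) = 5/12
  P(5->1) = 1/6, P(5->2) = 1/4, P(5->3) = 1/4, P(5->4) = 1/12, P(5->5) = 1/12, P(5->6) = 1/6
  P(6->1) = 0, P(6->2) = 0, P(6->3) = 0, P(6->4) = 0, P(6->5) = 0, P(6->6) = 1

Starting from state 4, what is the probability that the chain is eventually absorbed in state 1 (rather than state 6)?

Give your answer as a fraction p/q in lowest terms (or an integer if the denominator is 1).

Answer: 736/1871

Derivation:
Let a_i = P(absorbed in 1 | start in state i).
Boundary conditions: a_1 = 1, a_6 = 0.
For each transient state i, a_i = sum_j P(i->j) * a_j:
  a_2 = 1/4*a_1 + 5/12*a_2 + 1/6*a_3 + 1/6*a_4 + 0*a_5 + 0*a_6
  a_3 = 0*a_1 + 1/12*a_2 + 1/3*a_3 + 1/12*a_4 + 1/4*a_5 + 1/4*a_6
  a_4 = 1/4*a_1 + 0*a_2 + 1/12*a_3 + 0*a_4 + 1/4*a_5 + 5/12*a_6
  a_5 = 1/6*a_1 + 1/4*a_2 + 1/4*a_3 + 1/12*a_4 + 1/12*a_5 + 1/6*a_6

Substituting a_1 = 1 and a_6 = 0, rearrange to (I - Q) a = r where r[i] = P(i -> 1):
  [7/12, -1/6, -1/6, 0] . (a_2, a_3, a_4, a_5) = 1/4
  [-1/12, 2/3, -1/12, -1/4] . (a_2, a_3, a_4, a_5) = 0
  [0, -1/12, 1, -1/4] . (a_2, a_3, a_4, a_5) = 1/4
  [-1/4, -1/4, -1/12, 11/12] . (a_2, a_3, a_4, a_5) = 1/6

Solving yields:
  a_2 = 1175/1871
  a_3 = 570/1871
  a_4 = 736/1871
  a_5 = 883/1871

Starting state is 4, so the absorption probability is a_4 = 736/1871.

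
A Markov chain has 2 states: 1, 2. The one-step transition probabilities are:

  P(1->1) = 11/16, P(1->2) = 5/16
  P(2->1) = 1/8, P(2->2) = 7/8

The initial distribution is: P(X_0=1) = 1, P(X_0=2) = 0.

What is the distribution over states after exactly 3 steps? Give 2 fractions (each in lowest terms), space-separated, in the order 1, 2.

Propagating the distribution step by step (d_{t+1} = d_t * P):
d_0 = (1=1, 2=0)
  d_1[1] = 1*11/16 + 0*1/8 = 11/16
  d_1[2] = 1*5/16 + 0*7/8 = 5/16
d_1 = (1=11/16, 2=5/16)
  d_2[1] = 11/16*11/16 + 5/16*1/8 = 131/256
  d_2[2] = 11/16*5/16 + 5/16*7/8 = 125/256
d_2 = (1=131/256, 2=125/256)
  d_3[1] = 131/256*11/16 + 125/256*1/8 = 1691/4096
  d_3[2] = 131/256*5/16 + 125/256*7/8 = 2405/4096
d_3 = (1=1691/4096, 2=2405/4096)

Answer: 1691/4096 2405/4096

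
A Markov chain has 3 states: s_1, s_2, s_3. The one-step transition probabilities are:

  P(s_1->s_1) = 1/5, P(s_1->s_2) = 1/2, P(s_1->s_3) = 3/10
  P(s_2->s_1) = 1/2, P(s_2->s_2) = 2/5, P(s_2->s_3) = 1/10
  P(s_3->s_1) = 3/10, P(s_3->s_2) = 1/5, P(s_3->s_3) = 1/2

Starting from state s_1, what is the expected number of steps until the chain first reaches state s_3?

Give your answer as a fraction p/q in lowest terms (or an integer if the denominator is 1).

Let h_i = expected steps to first reach s_3 from state i.
Boundary: h_s_3 = 0.
First-step equations for the other states:
  h_s_1 = 1 + 1/5*h_s_1 + 1/2*h_s_2 + 3/10*h_s_3
  h_s_2 = 1 + 1/2*h_s_1 + 2/5*h_s_2 + 1/10*h_s_3

Substituting h_s_3 = 0 and rearranging gives the linear system (I - Q) h = 1:
  [4/5, -1/2] . (h_s_1, h_s_2) = 1
  [-1/2, 3/5] . (h_s_1, h_s_2) = 1

Solving yields:
  h_s_1 = 110/23
  h_s_2 = 130/23

Starting state is s_1, so the expected hitting time is h_s_1 = 110/23.

Answer: 110/23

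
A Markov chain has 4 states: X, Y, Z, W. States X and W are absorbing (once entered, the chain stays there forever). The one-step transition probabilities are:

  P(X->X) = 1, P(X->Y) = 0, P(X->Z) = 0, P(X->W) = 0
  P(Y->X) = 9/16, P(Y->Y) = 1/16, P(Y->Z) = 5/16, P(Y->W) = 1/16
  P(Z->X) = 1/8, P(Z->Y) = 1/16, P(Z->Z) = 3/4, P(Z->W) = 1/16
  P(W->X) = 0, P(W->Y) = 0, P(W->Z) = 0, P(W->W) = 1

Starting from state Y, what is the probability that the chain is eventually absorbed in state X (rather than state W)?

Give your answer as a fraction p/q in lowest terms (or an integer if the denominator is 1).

Answer: 46/55

Derivation:
Let a_i = P(absorbed in X | start in state i).
Boundary conditions: a_X = 1, a_W = 0.
For each transient state i, a_i = sum_j P(i->j) * a_j:
  a_Y = 9/16*a_X + 1/16*a_Y + 5/16*a_Z + 1/16*a_W
  a_Z = 1/8*a_X + 1/16*a_Y + 3/4*a_Z + 1/16*a_W

Substituting a_X = 1 and a_W = 0, rearrange to (I - Q) a = r where r[i] = P(i -> X):
  [15/16, -5/16] . (a_Y, a_Z) = 9/16
  [-1/16, 1/4] . (a_Y, a_Z) = 1/8

Solving yields:
  a_Y = 46/55
  a_Z = 39/55

Starting state is Y, so the absorption probability is a_Y = 46/55.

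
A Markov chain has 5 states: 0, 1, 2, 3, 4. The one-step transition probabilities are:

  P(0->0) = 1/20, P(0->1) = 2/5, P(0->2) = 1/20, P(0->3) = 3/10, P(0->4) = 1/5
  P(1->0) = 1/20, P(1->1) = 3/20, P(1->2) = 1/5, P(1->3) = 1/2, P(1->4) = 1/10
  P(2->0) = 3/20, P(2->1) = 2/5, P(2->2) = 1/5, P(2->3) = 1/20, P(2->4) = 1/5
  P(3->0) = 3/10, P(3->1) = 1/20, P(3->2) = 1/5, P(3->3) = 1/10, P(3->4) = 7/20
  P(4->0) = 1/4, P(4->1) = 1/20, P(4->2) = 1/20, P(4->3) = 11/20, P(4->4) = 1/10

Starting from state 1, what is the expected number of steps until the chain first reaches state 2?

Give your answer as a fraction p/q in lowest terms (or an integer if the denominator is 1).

Answer: 75640/10843

Derivation:
Let h_i = expected steps to first reach 2 from state i.
Boundary: h_2 = 0.
First-step equations for the other states:
  h_0 = 1 + 1/20*h_0 + 2/5*h_1 + 1/20*h_2 + 3/10*h_3 + 1/5*h_4
  h_1 = 1 + 1/20*h_0 + 3/20*h_1 + 1/5*h_2 + 1/2*h_3 + 1/10*h_4
  h_3 = 1 + 3/10*h_0 + 1/20*h_1 + 1/5*h_2 + 1/10*h_3 + 7/20*h_4
  h_4 = 1 + 1/4*h_0 + 1/20*h_1 + 1/20*h_2 + 11/20*h_3 + 1/10*h_4

Substituting h_2 = 0 and rearranging gives the linear system (I - Q) h = 1:
  [19/20, -2/5, -3/10, -1/5] . (h_0, h_1, h_3, h_4) = 1
  [-1/20, 17/20, -1/2, -1/10] . (h_0, h_1, h_3, h_4) = 1
  [-3/10, -1/20, 9/10, -7/20] . (h_0, h_1, h_3, h_4) = 1
  [-1/4, -1/20, -11/20, 9/10] . (h_0, h_1, h_3, h_4) = 1

Solving yields:
  h_0 = 87460/10843
  h_1 = 75640/10843
  h_3 = 80240/10843
  h_4 = 89580/10843

Starting state is 1, so the expected hitting time is h_1 = 75640/10843.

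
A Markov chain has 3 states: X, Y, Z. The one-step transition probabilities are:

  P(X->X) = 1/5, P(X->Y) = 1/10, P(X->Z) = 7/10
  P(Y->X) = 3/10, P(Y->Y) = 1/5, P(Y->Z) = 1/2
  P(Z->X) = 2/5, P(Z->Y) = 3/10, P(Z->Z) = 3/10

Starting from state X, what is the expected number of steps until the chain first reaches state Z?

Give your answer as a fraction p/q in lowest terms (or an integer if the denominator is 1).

Answer: 90/61

Derivation:
Let h_i = expected steps to first reach Z from state i.
Boundary: h_Z = 0.
First-step equations for the other states:
  h_X = 1 + 1/5*h_X + 1/10*h_Y + 7/10*h_Z
  h_Y = 1 + 3/10*h_X + 1/5*h_Y + 1/2*h_Z

Substituting h_Z = 0 and rearranging gives the linear system (I - Q) h = 1:
  [4/5, -1/10] . (h_X, h_Y) = 1
  [-3/10, 4/5] . (h_X, h_Y) = 1

Solving yields:
  h_X = 90/61
  h_Y = 110/61

Starting state is X, so the expected hitting time is h_X = 90/61.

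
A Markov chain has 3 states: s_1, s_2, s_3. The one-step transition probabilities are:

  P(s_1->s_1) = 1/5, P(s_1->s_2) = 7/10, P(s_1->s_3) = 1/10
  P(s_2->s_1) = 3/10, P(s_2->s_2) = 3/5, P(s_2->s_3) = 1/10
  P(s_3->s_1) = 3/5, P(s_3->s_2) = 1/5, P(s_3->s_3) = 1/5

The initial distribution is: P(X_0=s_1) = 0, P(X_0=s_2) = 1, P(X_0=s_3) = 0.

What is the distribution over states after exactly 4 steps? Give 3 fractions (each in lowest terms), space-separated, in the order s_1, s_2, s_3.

Propagating the distribution step by step (d_{t+1} = d_t * P):
d_0 = (s_1=0, s_2=1, s_3=0)
  d_1[s_1] = 0*1/5 + 1*3/10 + 0*3/5 = 3/10
  d_1[s_2] = 0*7/10 + 1*3/5 + 0*1/5 = 3/5
  d_1[s_3] = 0*1/10 + 1*1/10 + 0*1/5 = 1/10
d_1 = (s_1=3/10, s_2=3/5, s_3=1/10)
  d_2[s_1] = 3/10*1/5 + 3/5*3/10 + 1/10*3/5 = 3/10
  d_2[s_2] = 3/10*7/10 + 3/5*3/5 + 1/10*1/5 = 59/100
  d_2[s_3] = 3/10*1/10 + 3/5*1/10 + 1/10*1/5 = 11/100
d_2 = (s_1=3/10, s_2=59/100, s_3=11/100)
  d_3[s_1] = 3/10*1/5 + 59/100*3/10 + 11/100*3/5 = 303/1000
  d_3[s_2] = 3/10*7/10 + 59/100*3/5 + 11/100*1/5 = 293/500
  d_3[s_3] = 3/10*1/10 + 59/100*1/10 + 11/100*1/5 = 111/1000
d_3 = (s_1=303/1000, s_2=293/500, s_3=111/1000)
  d_4[s_1] = 303/1000*1/5 + 293/500*3/10 + 111/1000*3/5 = 303/1000
  d_4[s_2] = 303/1000*7/10 + 293/500*3/5 + 111/1000*1/5 = 5859/10000
  d_4[s_3] = 303/1000*1/10 + 293/500*1/10 + 111/1000*1/5 = 1111/10000
d_4 = (s_1=303/1000, s_2=5859/10000, s_3=1111/10000)

Answer: 303/1000 5859/10000 1111/10000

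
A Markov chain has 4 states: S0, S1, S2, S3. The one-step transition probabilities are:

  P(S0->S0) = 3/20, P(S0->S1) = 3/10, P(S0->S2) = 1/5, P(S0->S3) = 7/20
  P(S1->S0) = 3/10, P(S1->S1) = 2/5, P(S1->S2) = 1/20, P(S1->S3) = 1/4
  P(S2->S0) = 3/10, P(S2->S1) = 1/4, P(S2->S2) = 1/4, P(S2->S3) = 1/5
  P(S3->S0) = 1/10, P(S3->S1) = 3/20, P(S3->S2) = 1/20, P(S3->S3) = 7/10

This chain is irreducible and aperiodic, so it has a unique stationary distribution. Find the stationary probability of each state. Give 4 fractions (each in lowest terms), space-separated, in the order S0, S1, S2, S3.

The stationary distribution satisfies pi = pi * P, i.e.:
  pi_S0 = 3/20*pi_S0 + 3/10*pi_S1 + 3/10*pi_S2 + 1/10*pi_S3
  pi_S1 = 3/10*pi_S0 + 2/5*pi_S1 + 1/4*pi_S2 + 3/20*pi_S3
  pi_S2 = 1/5*pi_S0 + 1/20*pi_S1 + 1/4*pi_S2 + 1/20*pi_S3
  pi_S3 = 7/20*pi_S0 + 1/4*pi_S1 + 1/5*pi_S2 + 7/10*pi_S3
with normalization: pi_S0 + pi_S1 + pi_S2 + pi_S3 = 1.

Using the first 3 balance equations plus normalization, the linear system A*pi = b is:
  [-17/20, 3/10, 3/10, 1/10] . pi = 0
  [3/10, -3/5, 1/4, 3/20] . pi = 0
  [1/5, 1/20, -3/4, 1/20] . pi = 0
  [1, 1, 1, 1] . pi = 1

Solving yields:
  pi_S0 = 185/1041
  pi_S1 = 517/2082
  pi_S2 = 133/1388
  pi_S3 = 1991/4164

Verification (pi * P):
  185/1041*3/20 + 517/2082*3/10 + 133/1388*3/10 + 1991/4164*1/10 = 185/1041 = pi_S0  (ok)
  185/1041*3/10 + 517/2082*2/5 + 133/1388*1/4 + 1991/4164*3/20 = 517/2082 = pi_S1  (ok)
  185/1041*1/5 + 517/2082*1/20 + 133/1388*1/4 + 1991/4164*1/20 = 133/1388 = pi_S2  (ok)
  185/1041*7/20 + 517/2082*1/4 + 133/1388*1/5 + 1991/4164*7/10 = 1991/4164 = pi_S3  (ok)

Answer: 185/1041 517/2082 133/1388 1991/4164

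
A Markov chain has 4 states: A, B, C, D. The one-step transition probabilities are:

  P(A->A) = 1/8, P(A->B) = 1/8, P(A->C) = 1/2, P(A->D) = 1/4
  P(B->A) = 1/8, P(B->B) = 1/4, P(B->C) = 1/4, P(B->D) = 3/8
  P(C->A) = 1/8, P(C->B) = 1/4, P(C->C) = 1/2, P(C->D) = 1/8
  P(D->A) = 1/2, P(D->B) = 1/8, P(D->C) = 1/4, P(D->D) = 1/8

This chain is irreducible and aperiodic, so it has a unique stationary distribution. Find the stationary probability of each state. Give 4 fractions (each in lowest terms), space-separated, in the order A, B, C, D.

The stationary distribution satisfies pi = pi * P, i.e.:
  pi_A = 1/8*pi_A + 1/8*pi_B + 1/8*pi_C + 1/2*pi_D
  pi_B = 1/8*pi_A + 1/4*pi_B + 1/4*pi_C + 1/8*pi_D
  pi_C = 1/2*pi_A + 1/4*pi_B + 1/2*pi_C + 1/4*pi_D
  pi_D = 1/4*pi_A + 3/8*pi_B + 1/8*pi_C + 1/8*pi_D
with normalization: pi_A + pi_B + pi_C + pi_D = 1.

Using the first 3 balance equations plus normalization, the linear system A*pi = b is:
  [-7/8, 1/8, 1/8, 1/2] . pi = 0
  [1/8, -3/4, 1/4, 1/8] . pi = 0
  [1/2, 1/4, -1/2, 1/4] . pi = 0
  [1, 1, 1, 1] . pi = 1

Solving yields:
  pi_A = 1/5
  pi_B = 1/5
  pi_C = 2/5
  pi_D = 1/5

Verification (pi * P):
  1/5*1/8 + 1/5*1/8 + 2/5*1/8 + 1/5*1/2 = 1/5 = pi_A  (ok)
  1/5*1/8 + 1/5*1/4 + 2/5*1/4 + 1/5*1/8 = 1/5 = pi_B  (ok)
  1/5*1/2 + 1/5*1/4 + 2/5*1/2 + 1/5*1/4 = 2/5 = pi_C  (ok)
  1/5*1/4 + 1/5*3/8 + 2/5*1/8 + 1/5*1/8 = 1/5 = pi_D  (ok)

Answer: 1/5 1/5 2/5 1/5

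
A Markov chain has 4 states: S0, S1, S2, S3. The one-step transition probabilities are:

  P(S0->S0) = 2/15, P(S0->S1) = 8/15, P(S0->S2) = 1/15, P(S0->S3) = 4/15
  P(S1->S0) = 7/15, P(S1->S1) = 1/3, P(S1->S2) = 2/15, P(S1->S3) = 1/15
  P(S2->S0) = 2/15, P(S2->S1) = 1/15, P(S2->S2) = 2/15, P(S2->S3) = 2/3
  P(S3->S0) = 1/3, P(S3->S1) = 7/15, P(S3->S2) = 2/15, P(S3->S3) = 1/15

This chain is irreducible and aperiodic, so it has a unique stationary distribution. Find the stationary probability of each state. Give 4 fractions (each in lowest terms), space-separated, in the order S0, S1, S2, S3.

The stationary distribution satisfies pi = pi * P, i.e.:
  pi_S0 = 2/15*pi_S0 + 7/15*pi_S1 + 2/15*pi_S2 + 1/3*pi_S3
  pi_S1 = 8/15*pi_S0 + 1/3*pi_S1 + 1/15*pi_S2 + 7/15*pi_S3
  pi_S2 = 1/15*pi_S0 + 2/15*pi_S1 + 2/15*pi_S2 + 2/15*pi_S3
  pi_S3 = 4/15*pi_S0 + 1/15*pi_S1 + 2/3*pi_S2 + 1/15*pi_S3
with normalization: pi_S0 + pi_S1 + pi_S2 + pi_S3 = 1.

Using the first 3 balance equations plus normalization, the linear system A*pi = b is:
  [-13/15, 7/15, 2/15, 1/3] . pi = 0
  [8/15, -2/3, 1/15, 7/15] . pi = 0
  [1/15, 2/15, -13/15, 2/15] . pi = 0
  [1, 1, 1, 1] . pi = 1

Solving yields:
  pi_S0 = 453/1499
  pi_S1 = 584/1499
  pi_S2 = 509/4497
  pi_S3 = 877/4497

Verification (pi * P):
  453/1499*2/15 + 584/1499*7/15 + 509/4497*2/15 + 877/4497*1/3 = 453/1499 = pi_S0  (ok)
  453/1499*8/15 + 584/1499*1/3 + 509/4497*1/15 + 877/4497*7/15 = 584/1499 = pi_S1  (ok)
  453/1499*1/15 + 584/1499*2/15 + 509/4497*2/15 + 877/4497*2/15 = 509/4497 = pi_S2  (ok)
  453/1499*4/15 + 584/1499*1/15 + 509/4497*2/3 + 877/4497*1/15 = 877/4497 = pi_S3  (ok)

Answer: 453/1499 584/1499 509/4497 877/4497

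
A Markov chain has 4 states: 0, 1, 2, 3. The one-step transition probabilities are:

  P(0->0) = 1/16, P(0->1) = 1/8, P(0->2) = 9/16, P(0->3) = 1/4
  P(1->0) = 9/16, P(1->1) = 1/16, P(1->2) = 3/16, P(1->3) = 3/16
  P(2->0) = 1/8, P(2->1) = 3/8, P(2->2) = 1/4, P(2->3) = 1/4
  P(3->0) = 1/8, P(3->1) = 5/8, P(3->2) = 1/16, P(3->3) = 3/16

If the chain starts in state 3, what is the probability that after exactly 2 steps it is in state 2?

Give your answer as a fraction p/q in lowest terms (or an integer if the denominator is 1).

Computing P^2 by repeated multiplication:
P^1 =
  0: [1/16, 1/8, 9/16, 1/4]
  1: [9/16, 1/16, 3/16, 3/16]
  2: [1/8, 3/8, 1/4, 1/4]
  3: [1/8, 5/8, 1/16, 3/16]
P^2 =
  0: [45/256, 49/128, 55/256, 29/128]
  1: [15/128, 67/256, 99/256, 15/64]
  2: [9/32, 37/128, 7/32, 27/128]
  3: [25/64, 25/128, 55/256, 51/256]

(P^2)[3 -> 2] = 55/256

Answer: 55/256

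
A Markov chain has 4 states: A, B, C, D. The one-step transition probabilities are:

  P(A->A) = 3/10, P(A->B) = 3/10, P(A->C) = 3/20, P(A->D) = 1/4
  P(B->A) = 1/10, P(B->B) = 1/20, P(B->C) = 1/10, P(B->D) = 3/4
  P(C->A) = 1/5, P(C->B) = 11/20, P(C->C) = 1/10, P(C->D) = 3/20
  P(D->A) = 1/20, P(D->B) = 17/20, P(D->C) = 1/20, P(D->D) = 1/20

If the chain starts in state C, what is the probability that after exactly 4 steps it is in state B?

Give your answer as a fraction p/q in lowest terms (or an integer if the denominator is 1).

Answer: 27381/80000

Derivation:
Computing P^4 by repeated multiplication:
P^1 =
  A: [3/10, 3/10, 3/20, 1/4]
  B: [1/10, 1/20, 1/10, 3/4]
  C: [1/5, 11/20, 1/10, 3/20]
  D: [1/20, 17/20, 1/20, 1/20]
P^2 =
  A: [13/80, 2/5, 41/400, 67/200]
  B: [37/400, 29/40, 27/400, 23/200]
  C: [57/400, 27/100, 41/400, 97/200]
  D: [9/80, 51/400, 1/10, 33/50]
P^3 =
  A: [63/500, 3279/8000, 731/8000, 1491/4000]
  B: [239/2000, 1591/8000, 791/8000, 2331/4000]
  C: [229/2000, 4199/8000, 663/8000, 1111/4000]
  D: [199/2000, 5249/8000, 581/8000, 687/4000]
P^4 =
  A: [1157/10000, 34031/80000, 7013/80000, 297/800]
  B: [2093/20000, 47641/80000, 6147/80000, 223/1000]
  C: [1173/10000, 27381/80000, 7347/80000, 2243/5000]
  D: [4743/40000, 19887/80000, 7711/80000, 10729/20000]

(P^4)[C -> B] = 27381/80000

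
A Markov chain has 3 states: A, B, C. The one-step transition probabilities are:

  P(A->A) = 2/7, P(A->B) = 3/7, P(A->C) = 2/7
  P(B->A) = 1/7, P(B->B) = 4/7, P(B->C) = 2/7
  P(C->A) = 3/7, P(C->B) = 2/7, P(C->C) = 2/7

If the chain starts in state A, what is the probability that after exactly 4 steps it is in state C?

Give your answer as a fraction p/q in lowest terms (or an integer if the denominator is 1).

Computing P^4 by repeated multiplication:
P^1 =
  A: [2/7, 3/7, 2/7]
  B: [1/7, 4/7, 2/7]
  C: [3/7, 2/7, 2/7]
P^2 =
  A: [13/49, 22/49, 2/7]
  B: [12/49, 23/49, 2/7]
  C: [2/7, 3/7, 2/7]
P^3 =
  A: [90/343, 155/343, 2/7]
  B: [89/343, 156/343, 2/7]
  C: [13/49, 22/49, 2/7]
P^4 =
  A: [629/2401, 1086/2401, 2/7]
  B: [628/2401, 1087/2401, 2/7]
  C: [90/343, 155/343, 2/7]

(P^4)[A -> C] = 2/7

Answer: 2/7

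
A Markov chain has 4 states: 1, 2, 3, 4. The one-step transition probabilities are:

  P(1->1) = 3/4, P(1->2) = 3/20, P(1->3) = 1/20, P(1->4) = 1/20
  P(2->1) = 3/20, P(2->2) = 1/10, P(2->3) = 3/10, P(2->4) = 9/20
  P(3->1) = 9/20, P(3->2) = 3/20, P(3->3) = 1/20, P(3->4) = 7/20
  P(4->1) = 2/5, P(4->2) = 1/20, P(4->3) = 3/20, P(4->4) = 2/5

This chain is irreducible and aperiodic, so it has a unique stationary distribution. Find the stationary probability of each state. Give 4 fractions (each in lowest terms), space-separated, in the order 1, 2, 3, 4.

Answer: 804/1397 173/1397 141/1397 279/1397

Derivation:
The stationary distribution satisfies pi = pi * P, i.e.:
  pi_1 = 3/4*pi_1 + 3/20*pi_2 + 9/20*pi_3 + 2/5*pi_4
  pi_2 = 3/20*pi_1 + 1/10*pi_2 + 3/20*pi_3 + 1/20*pi_4
  pi_3 = 1/20*pi_1 + 3/10*pi_2 + 1/20*pi_3 + 3/20*pi_4
  pi_4 = 1/20*pi_1 + 9/20*pi_2 + 7/20*pi_3 + 2/5*pi_4
with normalization: pi_1 + pi_2 + pi_3 + pi_4 = 1.

Using the first 3 balance equations plus normalization, the linear system A*pi = b is:
  [-1/4, 3/20, 9/20, 2/5] . pi = 0
  [3/20, -9/10, 3/20, 1/20] . pi = 0
  [1/20, 3/10, -19/20, 3/20] . pi = 0
  [1, 1, 1, 1] . pi = 1

Solving yields:
  pi_1 = 804/1397
  pi_2 = 173/1397
  pi_3 = 141/1397
  pi_4 = 279/1397

Verification (pi * P):
  804/1397*3/4 + 173/1397*3/20 + 141/1397*9/20 + 279/1397*2/5 = 804/1397 = pi_1  (ok)
  804/1397*3/20 + 173/1397*1/10 + 141/1397*3/20 + 279/1397*1/20 = 173/1397 = pi_2  (ok)
  804/1397*1/20 + 173/1397*3/10 + 141/1397*1/20 + 279/1397*3/20 = 141/1397 = pi_3  (ok)
  804/1397*1/20 + 173/1397*9/20 + 141/1397*7/20 + 279/1397*2/5 = 279/1397 = pi_4  (ok)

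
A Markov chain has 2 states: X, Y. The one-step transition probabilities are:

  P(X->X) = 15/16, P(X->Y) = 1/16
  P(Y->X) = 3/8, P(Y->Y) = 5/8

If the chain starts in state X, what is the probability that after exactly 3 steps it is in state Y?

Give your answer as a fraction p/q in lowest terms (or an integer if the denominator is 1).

Answer: 481/4096

Derivation:
Computing P^3 by repeated multiplication:
P^1 =
  X: [15/16, 1/16]
  Y: [3/8, 5/8]
P^2 =
  X: [231/256, 25/256]
  Y: [75/128, 53/128]
P^3 =
  X: [3615/4096, 481/4096]
  Y: [1443/2048, 605/2048]

(P^3)[X -> Y] = 481/4096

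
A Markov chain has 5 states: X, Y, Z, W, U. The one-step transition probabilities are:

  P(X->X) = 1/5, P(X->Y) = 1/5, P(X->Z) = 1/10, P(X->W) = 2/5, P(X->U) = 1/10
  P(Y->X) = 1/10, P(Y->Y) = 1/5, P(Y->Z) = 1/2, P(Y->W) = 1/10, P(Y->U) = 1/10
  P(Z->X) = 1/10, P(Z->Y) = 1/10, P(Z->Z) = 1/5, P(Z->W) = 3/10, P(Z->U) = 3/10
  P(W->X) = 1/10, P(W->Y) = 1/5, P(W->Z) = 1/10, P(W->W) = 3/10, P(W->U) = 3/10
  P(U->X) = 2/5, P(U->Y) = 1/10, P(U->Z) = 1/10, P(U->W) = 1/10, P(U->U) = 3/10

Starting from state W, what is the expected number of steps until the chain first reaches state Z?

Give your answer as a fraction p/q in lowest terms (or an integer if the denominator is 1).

Answer: 942/161

Derivation:
Let h_i = expected steps to first reach Z from state i.
Boundary: h_Z = 0.
First-step equations for the other states:
  h_X = 1 + 1/5*h_X + 1/5*h_Y + 1/10*h_Z + 2/5*h_W + 1/10*h_U
  h_Y = 1 + 1/10*h_X + 1/5*h_Y + 1/2*h_Z + 1/10*h_W + 1/10*h_U
  h_W = 1 + 1/10*h_X + 1/5*h_Y + 1/10*h_Z + 3/10*h_W + 3/10*h_U
  h_U = 1 + 2/5*h_X + 1/10*h_Y + 1/10*h_Z + 1/10*h_W + 3/10*h_U

Substituting h_Z = 0 and rearranging gives the linear system (I - Q) h = 1:
  [4/5, -1/5, -2/5, -1/10] . (h_X, h_Y, h_W, h_U) = 1
  [-1/10, 4/5, -1/10, -1/10] . (h_X, h_Y, h_W, h_U) = 1
  [-1/10, -1/5, 7/10, -3/10] . (h_X, h_Y, h_W, h_U) = 1
  [-2/5, -1/10, -1/10, 7/10] . (h_X, h_Y, h_W, h_U) = 1

Solving yields:
  h_X = 934/161
  h_Y = 558/161
  h_W = 942/161
  h_U = 978/161

Starting state is W, so the expected hitting time is h_W = 942/161.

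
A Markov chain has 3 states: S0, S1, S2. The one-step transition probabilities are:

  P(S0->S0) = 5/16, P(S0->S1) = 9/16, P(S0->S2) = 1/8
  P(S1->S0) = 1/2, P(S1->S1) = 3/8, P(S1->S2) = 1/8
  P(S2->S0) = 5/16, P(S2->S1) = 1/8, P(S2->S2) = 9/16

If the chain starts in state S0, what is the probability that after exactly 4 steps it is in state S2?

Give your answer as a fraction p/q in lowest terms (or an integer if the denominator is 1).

Answer: 7015/32768

Derivation:
Computing P^4 by repeated multiplication:
P^1 =
  S0: [5/16, 9/16, 1/8]
  S1: [1/2, 3/8, 1/8]
  S2: [5/16, 1/8, 9/16]
P^2 =
  S0: [107/256, 103/256, 23/128]
  S1: [49/128, 7/16, 23/128]
  S2: [43/128, 75/256, 95/256]
P^3 =
  S0: [1589/4096, 1673/4096, 417/2048]
  S1: [101/256, 823/2048, 417/2048]
  S2: [1505/4096, 707/2048, 1177/4096]
P^4 =
  S0: [25499/65536, 26007/65536, 7015/32768]
  S1: [12709/32768, 3261/8192, 7015/32768]
  S2: [12361/32768, 24383/65536, 16431/65536]

(P^4)[S0 -> S2] = 7015/32768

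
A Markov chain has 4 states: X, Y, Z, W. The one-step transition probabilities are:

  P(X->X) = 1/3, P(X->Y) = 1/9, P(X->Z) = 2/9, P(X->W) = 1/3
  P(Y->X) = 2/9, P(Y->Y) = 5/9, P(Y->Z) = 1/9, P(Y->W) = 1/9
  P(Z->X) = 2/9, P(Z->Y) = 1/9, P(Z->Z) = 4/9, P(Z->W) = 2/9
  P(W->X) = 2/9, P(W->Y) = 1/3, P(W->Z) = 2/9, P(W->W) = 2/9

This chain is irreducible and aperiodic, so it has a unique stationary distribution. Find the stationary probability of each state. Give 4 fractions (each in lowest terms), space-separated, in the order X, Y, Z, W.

The stationary distribution satisfies pi = pi * P, i.e.:
  pi_X = 1/3*pi_X + 2/9*pi_Y + 2/9*pi_Z + 2/9*pi_W
  pi_Y = 1/9*pi_X + 5/9*pi_Y + 1/9*pi_Z + 1/3*pi_W
  pi_Z = 2/9*pi_X + 1/9*pi_Y + 4/9*pi_Z + 2/9*pi_W
  pi_W = 1/3*pi_X + 1/9*pi_Y + 2/9*pi_Z + 2/9*pi_W
with normalization: pi_X + pi_Y + pi_Z + pi_W = 1.

Using the first 3 balance equations plus normalization, the linear system A*pi = b is:
  [-2/3, 2/9, 2/9, 2/9] . pi = 0
  [1/9, -4/9, 1/9, 1/3] . pi = 0
  [2/9, 1/9, -5/9, 2/9] . pi = 0
  [1, 1, 1, 1] . pi = 1

Solving yields:
  pi_X = 1/4
  pi_Y = 27/94
  pi_Z = 23/94
  pi_W = 41/188

Verification (pi * P):
  1/4*1/3 + 27/94*2/9 + 23/94*2/9 + 41/188*2/9 = 1/4 = pi_X  (ok)
  1/4*1/9 + 27/94*5/9 + 23/94*1/9 + 41/188*1/3 = 27/94 = pi_Y  (ok)
  1/4*2/9 + 27/94*1/9 + 23/94*4/9 + 41/188*2/9 = 23/94 = pi_Z  (ok)
  1/4*1/3 + 27/94*1/9 + 23/94*2/9 + 41/188*2/9 = 41/188 = pi_W  (ok)

Answer: 1/4 27/94 23/94 41/188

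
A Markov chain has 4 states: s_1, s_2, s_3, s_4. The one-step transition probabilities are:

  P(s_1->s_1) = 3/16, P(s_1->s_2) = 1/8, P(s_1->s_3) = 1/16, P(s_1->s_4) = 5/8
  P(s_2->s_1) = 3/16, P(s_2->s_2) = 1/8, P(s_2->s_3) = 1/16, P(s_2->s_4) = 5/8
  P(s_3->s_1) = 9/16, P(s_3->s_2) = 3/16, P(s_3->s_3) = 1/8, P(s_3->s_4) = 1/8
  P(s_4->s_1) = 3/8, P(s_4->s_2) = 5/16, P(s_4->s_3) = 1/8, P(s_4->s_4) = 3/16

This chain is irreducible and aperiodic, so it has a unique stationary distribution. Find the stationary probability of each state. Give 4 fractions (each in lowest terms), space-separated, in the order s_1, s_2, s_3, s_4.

Answer: 1683/5648 1165/5648 33/353 142/353

Derivation:
The stationary distribution satisfies pi = pi * P, i.e.:
  pi_s_1 = 3/16*pi_s_1 + 3/16*pi_s_2 + 9/16*pi_s_3 + 3/8*pi_s_4
  pi_s_2 = 1/8*pi_s_1 + 1/8*pi_s_2 + 3/16*pi_s_3 + 5/16*pi_s_4
  pi_s_3 = 1/16*pi_s_1 + 1/16*pi_s_2 + 1/8*pi_s_3 + 1/8*pi_s_4
  pi_s_4 = 5/8*pi_s_1 + 5/8*pi_s_2 + 1/8*pi_s_3 + 3/16*pi_s_4
with normalization: pi_s_1 + pi_s_2 + pi_s_3 + pi_s_4 = 1.

Using the first 3 balance equations plus normalization, the linear system A*pi = b is:
  [-13/16, 3/16, 9/16, 3/8] . pi = 0
  [1/8, -7/8, 3/16, 5/16] . pi = 0
  [1/16, 1/16, -7/8, 1/8] . pi = 0
  [1, 1, 1, 1] . pi = 1

Solving yields:
  pi_s_1 = 1683/5648
  pi_s_2 = 1165/5648
  pi_s_3 = 33/353
  pi_s_4 = 142/353

Verification (pi * P):
  1683/5648*3/16 + 1165/5648*3/16 + 33/353*9/16 + 142/353*3/8 = 1683/5648 = pi_s_1  (ok)
  1683/5648*1/8 + 1165/5648*1/8 + 33/353*3/16 + 142/353*5/16 = 1165/5648 = pi_s_2  (ok)
  1683/5648*1/16 + 1165/5648*1/16 + 33/353*1/8 + 142/353*1/8 = 33/353 = pi_s_3  (ok)
  1683/5648*5/8 + 1165/5648*5/8 + 33/353*1/8 + 142/353*3/16 = 142/353 = pi_s_4  (ok)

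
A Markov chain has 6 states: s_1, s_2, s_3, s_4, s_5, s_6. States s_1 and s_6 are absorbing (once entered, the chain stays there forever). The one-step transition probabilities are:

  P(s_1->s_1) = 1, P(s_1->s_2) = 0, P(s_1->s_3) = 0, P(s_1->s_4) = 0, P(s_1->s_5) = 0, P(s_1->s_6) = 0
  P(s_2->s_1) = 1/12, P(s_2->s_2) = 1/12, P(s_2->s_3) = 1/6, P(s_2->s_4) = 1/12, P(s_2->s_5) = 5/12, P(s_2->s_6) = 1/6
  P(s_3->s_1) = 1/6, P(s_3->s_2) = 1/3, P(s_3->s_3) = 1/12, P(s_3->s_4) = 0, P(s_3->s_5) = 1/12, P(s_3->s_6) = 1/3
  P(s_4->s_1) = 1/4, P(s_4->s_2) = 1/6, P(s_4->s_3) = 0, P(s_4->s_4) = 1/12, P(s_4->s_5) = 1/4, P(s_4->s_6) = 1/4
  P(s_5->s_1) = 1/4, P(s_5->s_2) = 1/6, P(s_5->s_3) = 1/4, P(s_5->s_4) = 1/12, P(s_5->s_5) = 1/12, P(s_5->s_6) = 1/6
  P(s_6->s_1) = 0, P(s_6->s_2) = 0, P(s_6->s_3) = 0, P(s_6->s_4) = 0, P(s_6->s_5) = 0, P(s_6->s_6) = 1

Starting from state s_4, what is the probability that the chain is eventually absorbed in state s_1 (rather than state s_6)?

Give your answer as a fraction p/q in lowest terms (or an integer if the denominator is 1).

Let a_i = P(absorbed in s_1 | start in state i).
Boundary conditions: a_s_1 = 1, a_s_6 = 0.
For each transient state i, a_i = sum_j P(i->j) * a_j:
  a_s_2 = 1/12*a_s_1 + 1/12*a_s_2 + 1/6*a_s_3 + 1/12*a_s_4 + 5/12*a_s_5 + 1/6*a_s_6
  a_s_3 = 1/6*a_s_1 + 1/3*a_s_2 + 1/12*a_s_3 + 0*a_s_4 + 1/12*a_s_5 + 1/3*a_s_6
  a_s_4 = 1/4*a_s_1 + 1/6*a_s_2 + 0*a_s_3 + 1/12*a_s_4 + 1/4*a_s_5 + 1/4*a_s_6
  a_s_5 = 1/4*a_s_1 + 1/6*a_s_2 + 1/4*a_s_3 + 1/12*a_s_4 + 1/12*a_s_5 + 1/6*a_s_6

Substituting a_s_1 = 1 and a_s_6 = 0, rearrange to (I - Q) a = r where r[i] = P(i -> s_1):
  [11/12, -1/6, -1/12, -5/12] . (a_s_2, a_s_3, a_s_4, a_s_5) = 1/12
  [-1/3, 11/12, 0, -1/12] . (a_s_2, a_s_3, a_s_4, a_s_5) = 1/6
  [-1/6, 0, 11/12, -1/4] . (a_s_2, a_s_3, a_s_4, a_s_5) = 1/4
  [-1/6, -1/4, -1/12, 11/12] . (a_s_2, a_s_3, a_s_4, a_s_5) = 1/4

Solving yields:
  a_s_2 = 306/707
  a_s_3 = 272/707
  a_s_4 = 345/707
  a_s_5 = 354/707

Starting state is s_4, so the absorption probability is a_s_4 = 345/707.

Answer: 345/707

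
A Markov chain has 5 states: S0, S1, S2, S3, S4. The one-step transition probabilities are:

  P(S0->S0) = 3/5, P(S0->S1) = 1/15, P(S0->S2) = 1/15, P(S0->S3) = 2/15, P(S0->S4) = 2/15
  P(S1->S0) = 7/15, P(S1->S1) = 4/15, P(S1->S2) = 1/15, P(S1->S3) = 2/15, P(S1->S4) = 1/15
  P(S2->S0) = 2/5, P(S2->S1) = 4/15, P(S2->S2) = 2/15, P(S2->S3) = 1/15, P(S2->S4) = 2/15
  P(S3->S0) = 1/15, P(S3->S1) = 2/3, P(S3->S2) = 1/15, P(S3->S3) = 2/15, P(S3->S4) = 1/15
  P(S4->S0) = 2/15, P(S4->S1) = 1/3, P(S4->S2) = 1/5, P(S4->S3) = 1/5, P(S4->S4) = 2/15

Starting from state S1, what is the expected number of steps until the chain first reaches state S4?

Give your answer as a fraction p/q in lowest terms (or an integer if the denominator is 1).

Answer: 6825/703

Derivation:
Let h_i = expected steps to first reach S4 from state i.
Boundary: h_S4 = 0.
First-step equations for the other states:
  h_S0 = 1 + 3/5*h_S0 + 1/15*h_S1 + 1/15*h_S2 + 2/15*h_S3 + 2/15*h_S4
  h_S1 = 1 + 7/15*h_S0 + 4/15*h_S1 + 1/15*h_S2 + 2/15*h_S3 + 1/15*h_S4
  h_S2 = 1 + 2/5*h_S0 + 4/15*h_S1 + 2/15*h_S2 + 1/15*h_S3 + 2/15*h_S4
  h_S3 = 1 + 1/15*h_S0 + 2/3*h_S1 + 1/15*h_S2 + 2/15*h_S3 + 1/15*h_S4

Substituting h_S4 = 0 and rearranging gives the linear system (I - Q) h = 1:
  [2/5, -1/15, -1/15, -2/15] . (h_S0, h_S1, h_S2, h_S3) = 1
  [-7/15, 11/15, -1/15, -2/15] . (h_S0, h_S1, h_S2, h_S3) = 1
  [-2/5, -4/15, 13/15, -1/15] . (h_S0, h_S1, h_S2, h_S3) = 1
  [-1/15, -2/3, -1/15, 13/15] . (h_S0, h_S1, h_S2, h_S3) = 1

Solving yields:
  h_S0 = 6300/703
  h_S1 = 6825/703
  h_S2 = 6360/703
  h_S3 = 7035/703

Starting state is S1, so the expected hitting time is h_S1 = 6825/703.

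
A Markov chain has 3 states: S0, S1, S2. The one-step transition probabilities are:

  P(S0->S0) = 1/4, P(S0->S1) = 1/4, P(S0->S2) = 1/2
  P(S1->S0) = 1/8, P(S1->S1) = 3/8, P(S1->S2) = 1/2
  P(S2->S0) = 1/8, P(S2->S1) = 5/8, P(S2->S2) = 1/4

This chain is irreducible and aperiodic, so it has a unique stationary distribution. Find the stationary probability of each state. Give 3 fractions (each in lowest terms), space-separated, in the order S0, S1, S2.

Answer: 1/7 16/35 2/5

Derivation:
The stationary distribution satisfies pi = pi * P, i.e.:
  pi_S0 = 1/4*pi_S0 + 1/8*pi_S1 + 1/8*pi_S2
  pi_S1 = 1/4*pi_S0 + 3/8*pi_S1 + 5/8*pi_S2
  pi_S2 = 1/2*pi_S0 + 1/2*pi_S1 + 1/4*pi_S2
with normalization: pi_S0 + pi_S1 + pi_S2 = 1.

Using the first 2 balance equations plus normalization, the linear system A*pi = b is:
  [-3/4, 1/8, 1/8] . pi = 0
  [1/4, -5/8, 5/8] . pi = 0
  [1, 1, 1] . pi = 1

Solving yields:
  pi_S0 = 1/7
  pi_S1 = 16/35
  pi_S2 = 2/5

Verification (pi * P):
  1/7*1/4 + 16/35*1/8 + 2/5*1/8 = 1/7 = pi_S0  (ok)
  1/7*1/4 + 16/35*3/8 + 2/5*5/8 = 16/35 = pi_S1  (ok)
  1/7*1/2 + 16/35*1/2 + 2/5*1/4 = 2/5 = pi_S2  (ok)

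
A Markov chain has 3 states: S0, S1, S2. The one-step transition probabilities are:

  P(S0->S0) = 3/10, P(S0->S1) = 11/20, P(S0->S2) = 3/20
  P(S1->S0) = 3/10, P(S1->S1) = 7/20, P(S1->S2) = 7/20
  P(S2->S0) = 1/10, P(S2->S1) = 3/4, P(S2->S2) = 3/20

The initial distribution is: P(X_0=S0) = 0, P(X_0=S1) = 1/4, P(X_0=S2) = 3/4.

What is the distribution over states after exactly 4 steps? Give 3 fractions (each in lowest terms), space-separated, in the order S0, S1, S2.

Propagating the distribution step by step (d_{t+1} = d_t * P):
d_0 = (S0=0, S1=1/4, S2=3/4)
  d_1[S0] = 0*3/10 + 1/4*3/10 + 3/4*1/10 = 3/20
  d_1[S1] = 0*11/20 + 1/4*7/20 + 3/4*3/4 = 13/20
  d_1[S2] = 0*3/20 + 1/4*7/20 + 3/4*3/20 = 1/5
d_1 = (S0=3/20, S1=13/20, S2=1/5)
  d_2[S0] = 3/20*3/10 + 13/20*3/10 + 1/5*1/10 = 13/50
  d_2[S1] = 3/20*11/20 + 13/20*7/20 + 1/5*3/4 = 23/50
  d_2[S2] = 3/20*3/20 + 13/20*7/20 + 1/5*3/20 = 7/25
d_2 = (S0=13/50, S1=23/50, S2=7/25)
  d_3[S0] = 13/50*3/10 + 23/50*3/10 + 7/25*1/10 = 61/250
  d_3[S1] = 13/50*11/20 + 23/50*7/20 + 7/25*3/4 = 257/500
  d_3[S2] = 13/50*3/20 + 23/50*7/20 + 7/25*3/20 = 121/500
d_3 = (S0=61/250, S1=257/500, S2=121/500)
  d_4[S0] = 61/250*3/10 + 257/500*3/10 + 121/500*1/10 = 629/2500
  d_4[S1] = 61/250*11/20 + 257/500*7/20 + 121/500*3/4 = 1239/2500
  d_4[S2] = 61/250*3/20 + 257/500*7/20 + 121/500*3/20 = 158/625
d_4 = (S0=629/2500, S1=1239/2500, S2=158/625)

Answer: 629/2500 1239/2500 158/625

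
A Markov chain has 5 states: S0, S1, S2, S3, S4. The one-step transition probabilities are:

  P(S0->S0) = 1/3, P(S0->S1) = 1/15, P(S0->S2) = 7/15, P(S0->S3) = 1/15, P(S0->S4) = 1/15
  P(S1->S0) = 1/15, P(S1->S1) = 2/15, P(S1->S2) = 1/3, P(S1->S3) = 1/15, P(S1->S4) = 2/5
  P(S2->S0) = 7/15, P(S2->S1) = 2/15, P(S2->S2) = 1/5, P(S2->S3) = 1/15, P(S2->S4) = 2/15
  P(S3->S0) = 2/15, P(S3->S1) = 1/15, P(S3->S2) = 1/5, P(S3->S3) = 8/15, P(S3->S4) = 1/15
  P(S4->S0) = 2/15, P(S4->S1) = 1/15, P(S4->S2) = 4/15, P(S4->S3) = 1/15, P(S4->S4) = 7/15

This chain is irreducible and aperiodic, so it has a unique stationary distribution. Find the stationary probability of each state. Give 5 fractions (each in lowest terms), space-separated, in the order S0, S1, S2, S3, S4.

Answer: 1873/6584 153/1646 248/823 1/8 323/1646

Derivation:
The stationary distribution satisfies pi = pi * P, i.e.:
  pi_S0 = 1/3*pi_S0 + 1/15*pi_S1 + 7/15*pi_S2 + 2/15*pi_S3 + 2/15*pi_S4
  pi_S1 = 1/15*pi_S0 + 2/15*pi_S1 + 2/15*pi_S2 + 1/15*pi_S3 + 1/15*pi_S4
  pi_S2 = 7/15*pi_S0 + 1/3*pi_S1 + 1/5*pi_S2 + 1/5*pi_S3 + 4/15*pi_S4
  pi_S3 = 1/15*pi_S0 + 1/15*pi_S1 + 1/15*pi_S2 + 8/15*pi_S3 + 1/15*pi_S4
  pi_S4 = 1/15*pi_S0 + 2/5*pi_S1 + 2/15*pi_S2 + 1/15*pi_S3 + 7/15*pi_S4
with normalization: pi_S0 + pi_S1 + pi_S2 + pi_S3 + pi_S4 = 1.

Using the first 4 balance equations plus normalization, the linear system A*pi = b is:
  [-2/3, 1/15, 7/15, 2/15, 2/15] . pi = 0
  [1/15, -13/15, 2/15, 1/15, 1/15] . pi = 0
  [7/15, 1/3, -4/5, 1/5, 4/15] . pi = 0
  [1/15, 1/15, 1/15, -7/15, 1/15] . pi = 0
  [1, 1, 1, 1, 1] . pi = 1

Solving yields:
  pi_S0 = 1873/6584
  pi_S1 = 153/1646
  pi_S2 = 248/823
  pi_S3 = 1/8
  pi_S4 = 323/1646

Verification (pi * P):
  1873/6584*1/3 + 153/1646*1/15 + 248/823*7/15 + 1/8*2/15 + 323/1646*2/15 = 1873/6584 = pi_S0  (ok)
  1873/6584*1/15 + 153/1646*2/15 + 248/823*2/15 + 1/8*1/15 + 323/1646*1/15 = 153/1646 = pi_S1  (ok)
  1873/6584*7/15 + 153/1646*1/3 + 248/823*1/5 + 1/8*1/5 + 323/1646*4/15 = 248/823 = pi_S2  (ok)
  1873/6584*1/15 + 153/1646*1/15 + 248/823*1/15 + 1/8*8/15 + 323/1646*1/15 = 1/8 = pi_S3  (ok)
  1873/6584*1/15 + 153/1646*2/5 + 248/823*2/15 + 1/8*1/15 + 323/1646*7/15 = 323/1646 = pi_S4  (ok)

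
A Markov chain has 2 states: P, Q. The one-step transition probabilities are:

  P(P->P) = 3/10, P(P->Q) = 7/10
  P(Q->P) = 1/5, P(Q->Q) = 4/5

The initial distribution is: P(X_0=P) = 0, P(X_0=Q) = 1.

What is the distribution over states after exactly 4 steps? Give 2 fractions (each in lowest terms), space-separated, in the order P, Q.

Propagating the distribution step by step (d_{t+1} = d_t * P):
d_0 = (P=0, Q=1)
  d_1[P] = 0*3/10 + 1*1/5 = 1/5
  d_1[Q] = 0*7/10 + 1*4/5 = 4/5
d_1 = (P=1/5, Q=4/5)
  d_2[P] = 1/5*3/10 + 4/5*1/5 = 11/50
  d_2[Q] = 1/5*7/10 + 4/5*4/5 = 39/50
d_2 = (P=11/50, Q=39/50)
  d_3[P] = 11/50*3/10 + 39/50*1/5 = 111/500
  d_3[Q] = 11/50*7/10 + 39/50*4/5 = 389/500
d_3 = (P=111/500, Q=389/500)
  d_4[P] = 111/500*3/10 + 389/500*1/5 = 1111/5000
  d_4[Q] = 111/500*7/10 + 389/500*4/5 = 3889/5000
d_4 = (P=1111/5000, Q=3889/5000)

Answer: 1111/5000 3889/5000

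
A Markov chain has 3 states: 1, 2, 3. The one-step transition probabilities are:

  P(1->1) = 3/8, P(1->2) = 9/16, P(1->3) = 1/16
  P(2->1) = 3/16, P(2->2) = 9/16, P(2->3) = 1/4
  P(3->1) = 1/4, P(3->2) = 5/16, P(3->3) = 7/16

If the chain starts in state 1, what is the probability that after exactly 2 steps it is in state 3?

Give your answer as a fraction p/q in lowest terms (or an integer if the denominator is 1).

Answer: 49/256

Derivation:
Computing P^2 by repeated multiplication:
P^1 =
  1: [3/8, 9/16, 1/16]
  2: [3/16, 9/16, 1/4]
  3: [1/4, 5/16, 7/16]
P^2 =
  1: [67/256, 35/64, 49/256]
  2: [61/256, 1/2, 67/256]
  3: [67/256, 29/64, 73/256]

(P^2)[1 -> 3] = 49/256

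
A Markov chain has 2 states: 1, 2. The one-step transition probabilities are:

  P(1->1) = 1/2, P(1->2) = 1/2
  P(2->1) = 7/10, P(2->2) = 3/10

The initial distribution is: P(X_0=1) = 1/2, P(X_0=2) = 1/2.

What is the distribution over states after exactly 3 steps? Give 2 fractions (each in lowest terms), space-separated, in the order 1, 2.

Propagating the distribution step by step (d_{t+1} = d_t * P):
d_0 = (1=1/2, 2=1/2)
  d_1[1] = 1/2*1/2 + 1/2*7/10 = 3/5
  d_1[2] = 1/2*1/2 + 1/2*3/10 = 2/5
d_1 = (1=3/5, 2=2/5)
  d_2[1] = 3/5*1/2 + 2/5*7/10 = 29/50
  d_2[2] = 3/5*1/2 + 2/5*3/10 = 21/50
d_2 = (1=29/50, 2=21/50)
  d_3[1] = 29/50*1/2 + 21/50*7/10 = 73/125
  d_3[2] = 29/50*1/2 + 21/50*3/10 = 52/125
d_3 = (1=73/125, 2=52/125)

Answer: 73/125 52/125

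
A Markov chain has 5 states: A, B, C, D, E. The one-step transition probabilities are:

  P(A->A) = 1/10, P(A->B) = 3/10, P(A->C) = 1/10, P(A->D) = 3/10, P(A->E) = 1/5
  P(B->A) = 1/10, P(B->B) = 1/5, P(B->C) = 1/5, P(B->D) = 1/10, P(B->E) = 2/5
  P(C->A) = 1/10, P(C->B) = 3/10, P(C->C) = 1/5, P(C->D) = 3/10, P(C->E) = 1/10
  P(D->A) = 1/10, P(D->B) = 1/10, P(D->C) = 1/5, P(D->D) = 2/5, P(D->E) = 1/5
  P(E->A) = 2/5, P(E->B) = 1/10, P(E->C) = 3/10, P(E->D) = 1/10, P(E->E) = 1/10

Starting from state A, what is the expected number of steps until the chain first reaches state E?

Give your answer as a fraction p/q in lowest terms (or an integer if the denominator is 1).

Answer: 1710/389

Derivation:
Let h_i = expected steps to first reach E from state i.
Boundary: h_E = 0.
First-step equations for the other states:
  h_A = 1 + 1/10*h_A + 3/10*h_B + 1/10*h_C + 3/10*h_D + 1/5*h_E
  h_B = 1 + 1/10*h_A + 1/5*h_B + 1/5*h_C + 1/10*h_D + 2/5*h_E
  h_C = 1 + 1/10*h_A + 3/10*h_B + 1/5*h_C + 3/10*h_D + 1/10*h_E
  h_D = 1 + 1/10*h_A + 1/10*h_B + 1/5*h_C + 2/5*h_D + 1/5*h_E

Substituting h_E = 0 and rearranging gives the linear system (I - Q) h = 1:
  [9/10, -3/10, -1/10, -3/10] . (h_A, h_B, h_C, h_D) = 1
  [-1/10, 4/5, -1/5, -1/10] . (h_A, h_B, h_C, h_D) = 1
  [-1/10, -3/10, 4/5, -3/10] . (h_A, h_B, h_C, h_D) = 1
  [-1/10, -1/10, -1/5, 3/5] . (h_A, h_B, h_C, h_D) = 1

Solving yields:
  h_A = 1710/389
  h_B = 1400/389
  h_C = 1900/389
  h_D = 1800/389

Starting state is A, so the expected hitting time is h_A = 1710/389.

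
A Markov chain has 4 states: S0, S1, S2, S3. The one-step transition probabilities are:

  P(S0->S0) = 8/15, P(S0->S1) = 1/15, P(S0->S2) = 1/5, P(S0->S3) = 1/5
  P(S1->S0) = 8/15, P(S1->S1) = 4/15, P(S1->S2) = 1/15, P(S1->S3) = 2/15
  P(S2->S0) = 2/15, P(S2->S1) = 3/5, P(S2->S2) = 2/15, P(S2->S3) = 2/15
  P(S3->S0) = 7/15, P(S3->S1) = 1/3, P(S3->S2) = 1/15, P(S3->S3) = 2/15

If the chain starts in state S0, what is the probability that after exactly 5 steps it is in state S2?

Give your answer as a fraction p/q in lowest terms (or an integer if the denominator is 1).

Answer: 34997/253125

Derivation:
Computing P^5 by repeated multiplication:
P^1 =
  S0: [8/15, 1/15, 1/5, 1/5]
  S1: [8/15, 4/15, 1/15, 2/15]
  S2: [2/15, 3/5, 2/15, 2/15]
  S3: [7/15, 1/3, 1/15, 2/15]
P^2 =
  S0: [11/25, 6/25, 34/225, 38/225]
  S1: [112/225, 43/225, 32/225, 38/225]
  S2: [106/225, 22/75, 7/75, 32/225]
  S3: [112/225, 46/225, 2/15, 37/225]
P^3 =
  S0: [1558/3375, 811/3375, 457/3375, 61/375]
  S1: [314/675, 254/1125, 481/3375, 562/3375]
  S2: [1642/3375, 719/3375, 458/3375, 556/3375]
  S3: [1583/3375, 751/3375, 479/3375, 562/3375]
P^4 =
  S0: [7903/16875, 2332/10125, 772/5625, 8308/50625]
  S1: [23552/50625, 3919/16875, 2332/16875, 1664/10125]
  S2: [23696/50625, 2284/10125, 7117/50625, 8392/50625]
  S3: [23564/50625, 11708/50625, 52/375, 8333/50625]
P^5 =
  S0: [355004/759375, 174421/759375, 34997/253125, 41653/253125]
  S1: [354704/759375, 175144/759375, 4189/30375, 124802/759375]
  S2: [353906/759375, 58463/253125, 105134/759375, 124946/759375]
  S3: [354547/759375, 175241/759375, 104773/759375, 124814/759375]

(P^5)[S0 -> S2] = 34997/253125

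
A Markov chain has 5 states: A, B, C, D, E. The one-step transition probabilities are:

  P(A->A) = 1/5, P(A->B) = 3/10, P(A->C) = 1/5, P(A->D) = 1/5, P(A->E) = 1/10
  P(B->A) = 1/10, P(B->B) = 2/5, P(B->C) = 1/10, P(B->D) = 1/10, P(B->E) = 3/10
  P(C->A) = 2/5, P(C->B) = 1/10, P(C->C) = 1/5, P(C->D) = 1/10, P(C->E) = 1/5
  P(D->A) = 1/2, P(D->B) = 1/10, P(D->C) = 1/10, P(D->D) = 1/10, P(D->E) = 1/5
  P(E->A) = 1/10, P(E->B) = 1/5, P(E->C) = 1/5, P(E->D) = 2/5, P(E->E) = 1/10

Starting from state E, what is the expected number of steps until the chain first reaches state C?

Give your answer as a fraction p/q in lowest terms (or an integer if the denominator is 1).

Let h_i = expected steps to first reach C from state i.
Boundary: h_C = 0.
First-step equations for the other states:
  h_A = 1 + 1/5*h_A + 3/10*h_B + 1/5*h_C + 1/5*h_D + 1/10*h_E
  h_B = 1 + 1/10*h_A + 2/5*h_B + 1/10*h_C + 1/10*h_D + 3/10*h_E
  h_D = 1 + 1/2*h_A + 1/10*h_B + 1/10*h_C + 1/10*h_D + 1/5*h_E
  h_E = 1 + 1/10*h_A + 1/5*h_B + 1/5*h_C + 2/5*h_D + 1/10*h_E

Substituting h_C = 0 and rearranging gives the linear system (I - Q) h = 1:
  [4/5, -3/10, -1/5, -1/10] . (h_A, h_B, h_D, h_E) = 1
  [-1/10, 3/5, -1/10, -3/10] . (h_A, h_B, h_D, h_E) = 1
  [-1/2, -1/10, 9/10, -1/5] . (h_A, h_B, h_D, h_E) = 1
  [-1/10, -1/5, -2/5, 9/10] . (h_A, h_B, h_D, h_E) = 1

Solving yields:
  h_A = 981/151
  h_B = 1083/151
  h_D = 1052/151
  h_E = 985/151

Starting state is E, so the expected hitting time is h_E = 985/151.

Answer: 985/151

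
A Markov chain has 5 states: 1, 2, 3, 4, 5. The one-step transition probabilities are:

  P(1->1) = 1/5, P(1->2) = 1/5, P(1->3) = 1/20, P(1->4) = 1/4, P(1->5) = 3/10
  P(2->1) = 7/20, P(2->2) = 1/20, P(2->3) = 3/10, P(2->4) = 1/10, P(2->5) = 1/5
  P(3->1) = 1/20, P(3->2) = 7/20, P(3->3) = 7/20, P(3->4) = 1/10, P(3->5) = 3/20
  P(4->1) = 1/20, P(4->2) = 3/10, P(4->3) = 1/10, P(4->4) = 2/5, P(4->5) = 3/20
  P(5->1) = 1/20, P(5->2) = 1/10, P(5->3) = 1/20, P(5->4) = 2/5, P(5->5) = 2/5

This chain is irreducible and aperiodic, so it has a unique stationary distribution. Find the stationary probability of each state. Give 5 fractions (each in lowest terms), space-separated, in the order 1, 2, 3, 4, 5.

The stationary distribution satisfies pi = pi * P, i.e.:
  pi_1 = 1/5*pi_1 + 7/20*pi_2 + 1/20*pi_3 + 1/20*pi_4 + 1/20*pi_5
  pi_2 = 1/5*pi_1 + 1/20*pi_2 + 7/20*pi_3 + 3/10*pi_4 + 1/10*pi_5
  pi_3 = 1/20*pi_1 + 3/10*pi_2 + 7/20*pi_3 + 1/10*pi_4 + 1/20*pi_5
  pi_4 = 1/4*pi_1 + 1/10*pi_2 + 1/10*pi_3 + 2/5*pi_4 + 2/5*pi_5
  pi_5 = 3/10*pi_1 + 1/5*pi_2 + 3/20*pi_3 + 3/20*pi_4 + 2/5*pi_5
with normalization: pi_1 + pi_2 + pi_3 + pi_4 + pi_5 = 1.

Using the first 4 balance equations plus normalization, the linear system A*pi = b is:
  [-4/5, 7/20, 1/20, 1/20, 1/20] . pi = 0
  [1/5, -19/20, 7/20, 3/10, 1/10] . pi = 0
  [1/20, 3/10, -13/20, 1/10, 1/20] . pi = 0
  [1/4, 1/10, 1/10, -3/5, 2/5] . pi = 0
  [1, 1, 1, 1, 1] . pi = 1

Solving yields:
  pi_1 = 6404/49765
  pi_2 = 19701/99530
  pi_3 = 3217/19906
  pi_4 = 5431/19906
  pi_5 = 23781/99530

Verification (pi * P):
  6404/49765*1/5 + 19701/99530*7/20 + 3217/19906*1/20 + 5431/19906*1/20 + 23781/99530*1/20 = 6404/49765 = pi_1  (ok)
  6404/49765*1/5 + 19701/99530*1/20 + 3217/19906*7/20 + 5431/19906*3/10 + 23781/99530*1/10 = 19701/99530 = pi_2  (ok)
  6404/49765*1/20 + 19701/99530*3/10 + 3217/19906*7/20 + 5431/19906*1/10 + 23781/99530*1/20 = 3217/19906 = pi_3  (ok)
  6404/49765*1/4 + 19701/99530*1/10 + 3217/19906*1/10 + 5431/19906*2/5 + 23781/99530*2/5 = 5431/19906 = pi_4  (ok)
  6404/49765*3/10 + 19701/99530*1/5 + 3217/19906*3/20 + 5431/19906*3/20 + 23781/99530*2/5 = 23781/99530 = pi_5  (ok)

Answer: 6404/49765 19701/99530 3217/19906 5431/19906 23781/99530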